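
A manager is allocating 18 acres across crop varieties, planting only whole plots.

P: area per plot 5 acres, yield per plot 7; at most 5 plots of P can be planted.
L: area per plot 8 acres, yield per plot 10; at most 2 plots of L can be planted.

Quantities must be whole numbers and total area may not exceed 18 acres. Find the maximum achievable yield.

This is a bounded integer knapsack.
Take 2×P and 1×L: area 18 ≤ 18, yield 2·7 + 1·10 = 24.
No other integer combination yields more.

24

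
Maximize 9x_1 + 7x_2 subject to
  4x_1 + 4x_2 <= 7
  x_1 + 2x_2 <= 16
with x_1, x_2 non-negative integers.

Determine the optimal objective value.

Relaxing integrality, the LP optimum is 15.75 at (x_1,x_2) = (1.75, 0), which is not an integer point.
(x_1,x_2)=(1,0): 4·1+4·0=4≤7, 1·1+2·0=1≤16, objective 9.
(x_1,x_2)=(0,1): 4·0+4·1=4≤7, 1·0+2·1=2≤16, objective 7.
(x_1,x_2)=(0,0): 4·0+4·0=0≤7, 1·0+2·0=0≤16, objective 0.
The best lattice point is (1,0), giving 9.

9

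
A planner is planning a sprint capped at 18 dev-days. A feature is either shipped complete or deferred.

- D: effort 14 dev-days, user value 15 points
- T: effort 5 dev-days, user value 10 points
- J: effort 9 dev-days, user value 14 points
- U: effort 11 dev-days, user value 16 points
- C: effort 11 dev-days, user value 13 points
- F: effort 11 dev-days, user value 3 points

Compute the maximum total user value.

26

Take T and U: effort 5 + 11 = 16 ≤ 18, user value 10 + 16 = 26.
No other feasible combination does better.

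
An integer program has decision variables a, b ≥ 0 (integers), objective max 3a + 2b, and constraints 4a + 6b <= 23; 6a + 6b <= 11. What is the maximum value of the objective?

(a,b)=(1,0): 4·1+6·0=4≤23, 6·1+6·0=6≤11, objective 3.
(a,b)=(0,1): 4·0+6·1=6≤23, 6·0+6·1=6≤11, objective 2.
(a,b)=(0,0): 4·0+6·0=0≤23, 6·0+6·0=0≤11, objective 0.
Maximum is 3 at (a,b)=(1,0).

3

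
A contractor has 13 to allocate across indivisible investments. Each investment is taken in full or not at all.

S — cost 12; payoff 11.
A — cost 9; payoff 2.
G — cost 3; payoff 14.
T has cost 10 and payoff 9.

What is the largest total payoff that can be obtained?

Treat it as a binary knapsack problem.
Take G and T: cost 3 + 10 = 13 ≤ 13, payoff 14 + 9 = 23.
No other feasible combination does better.

23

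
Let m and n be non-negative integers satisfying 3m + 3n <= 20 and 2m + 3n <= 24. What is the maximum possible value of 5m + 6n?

Relaxing integrality, the LP optimum is 40.00 at (m,n) = (0, 6.67), which is not an integer point.
(m,n)=(0,6): 3·0+3·6=18≤20, 2·0+3·6=18≤24, objective 36.
(m,n)=(1,5): 3·1+3·5=18≤20, 2·1+3·5=17≤24, objective 35.
(m,n)=(0,5): 3·0+3·5=15≤20, 2·0+3·5=15≤24, objective 30.
Maximum is 36 at (m,n)=(0,6).

36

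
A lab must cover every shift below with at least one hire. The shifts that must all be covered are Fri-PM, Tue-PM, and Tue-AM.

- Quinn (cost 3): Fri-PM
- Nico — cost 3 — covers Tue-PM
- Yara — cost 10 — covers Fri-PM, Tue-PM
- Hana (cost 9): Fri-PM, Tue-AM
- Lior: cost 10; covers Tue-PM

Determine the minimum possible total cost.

12

The greedy cost-per-new-shift heuristic would pick Quinn, Nico, and Hana for 15, but a cheaper cover exists.
Choose Nico and Hana: together they cover Fri-PM, Tue-PM, Tue-AM — every shift.
Total cost: 3 + 9 = 12.
No cover costs less than 12.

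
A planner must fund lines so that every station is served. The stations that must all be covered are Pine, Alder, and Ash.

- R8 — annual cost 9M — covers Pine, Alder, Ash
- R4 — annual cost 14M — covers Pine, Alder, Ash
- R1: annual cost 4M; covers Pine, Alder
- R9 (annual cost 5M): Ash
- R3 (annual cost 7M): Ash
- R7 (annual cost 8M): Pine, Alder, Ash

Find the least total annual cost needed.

8

This is an integer covering problem.
R7 alone covers Pine, Alder, Ash — every station.
Total annual cost: 8.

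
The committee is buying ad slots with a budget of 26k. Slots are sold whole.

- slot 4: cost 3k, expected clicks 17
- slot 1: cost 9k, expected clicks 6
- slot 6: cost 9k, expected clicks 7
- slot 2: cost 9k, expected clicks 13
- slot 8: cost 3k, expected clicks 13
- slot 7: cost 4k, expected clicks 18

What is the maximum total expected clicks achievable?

Allowing fractional choices, the relaxed optimum would be about 66.4, but ad slots are indivisible.
slot 4 + slot 6 + slot 8 + slot 7: cost 3 + 9 + 3 + 4 = 19 ≤ 26, expected clicks 17 + 7 + 13 + 18 = 55.
slot 4 + slot 6 + slot 2 + slot 7: cost 3 + 9 + 9 + 4 = 25 ≤ 26, expected clicks 17 + 7 + 13 + 18 = 55.
slot 4 + slot 2 + slot 8 + slot 7: cost 3 + 9 + 3 + 4 = 19 ≤ 26, expected clicks 17 + 13 + 13 + 18 = 61.
Best is slot 4, slot 2, slot 8, and slot 7 with total expected clicks 61.

61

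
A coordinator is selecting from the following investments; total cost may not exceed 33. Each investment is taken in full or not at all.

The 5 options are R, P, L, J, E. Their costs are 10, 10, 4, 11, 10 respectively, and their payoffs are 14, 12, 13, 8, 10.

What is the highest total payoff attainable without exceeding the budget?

This is a 0-1 knapsack instance.
Allowing fractional choices, the relaxed optimum would be about 48.0, but investments are indivisible.
R + P + E: cost 10 + 10 + 10 = 30 ≤ 33, payoff 14 + 12 + 10 = 36.
R + P + L: cost 10 + 10 + 4 = 24 ≤ 33, payoff 14 + 12 + 13 = 39.
R + L + E: cost 10 + 4 + 10 = 24 ≤ 33, payoff 14 + 13 + 10 = 37.
Best is R, P, and L with total payoff 39.

39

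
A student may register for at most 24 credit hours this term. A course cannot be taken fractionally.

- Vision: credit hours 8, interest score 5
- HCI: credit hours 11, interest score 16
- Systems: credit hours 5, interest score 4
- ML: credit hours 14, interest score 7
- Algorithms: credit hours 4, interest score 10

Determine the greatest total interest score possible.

Take Vision, HCI, and Algorithms: credit hours 8 + 11 + 4 = 23 ≤ 24, interest score 5 + 16 + 10 = 31.
No other feasible combination does better.

31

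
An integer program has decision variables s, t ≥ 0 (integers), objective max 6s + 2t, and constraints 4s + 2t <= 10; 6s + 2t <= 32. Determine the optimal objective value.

Relaxing integrality, the LP optimum is 15.00 at (s,t) = (2.5, 0), which is not an integer point.
(s,t)=(2,1): 4·2+2·1=10≤10, 6·2+2·1=14≤32, objective 14.
(s,t)=(2,0): 4·2+2·0=8≤10, 6·2+2·0=12≤32, objective 12.
The best lattice point is (2,1), giving 14.

14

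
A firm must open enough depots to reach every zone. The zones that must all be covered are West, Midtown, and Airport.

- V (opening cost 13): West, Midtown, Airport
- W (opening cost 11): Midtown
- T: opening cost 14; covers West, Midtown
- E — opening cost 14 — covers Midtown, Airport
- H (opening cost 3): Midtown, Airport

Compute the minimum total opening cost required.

13

V alone covers West, Midtown, Airport — every zone.
Total opening cost: 13.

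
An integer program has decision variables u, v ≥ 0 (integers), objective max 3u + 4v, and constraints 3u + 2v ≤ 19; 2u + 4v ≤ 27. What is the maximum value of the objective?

(u,v)=(3,5) is feasible, giving 29.
(u,v)=(1,6) is feasible, giving 27.
Maximum is 29 at (u,v)=(3,5).

29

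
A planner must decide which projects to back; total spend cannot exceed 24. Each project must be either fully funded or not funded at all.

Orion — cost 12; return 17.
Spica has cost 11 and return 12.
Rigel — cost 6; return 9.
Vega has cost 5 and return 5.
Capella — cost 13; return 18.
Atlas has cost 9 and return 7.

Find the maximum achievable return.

32

Rigel + Vega + Capella: cost 6 + 5 + 13 = 24 ≤ 24, return 9 + 5 + 18 = 32.
Orion + Rigel + Vega: cost 12 + 6 + 5 = 23 ≤ 24, return 17 + 9 + 5 = 31.
Best is Rigel, Vega, and Capella with total return 32.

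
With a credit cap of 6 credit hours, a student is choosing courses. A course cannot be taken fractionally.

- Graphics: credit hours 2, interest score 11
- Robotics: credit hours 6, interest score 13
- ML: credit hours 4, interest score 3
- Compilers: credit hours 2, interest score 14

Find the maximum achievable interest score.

Treat it as a binary knapsack problem.
Allowing fractional choices, the relaxed optimum would be about 29.3, but courses are indivisible.
Graphics + Compilers: credit hours 2 + 2 = 4 ≤ 6, interest score 11 + 14 = 25.
ML + Compilers: credit hours 4 + 2 = 6 ≤ 6, interest score 3 + 14 = 17.
Best is Graphics and Compilers with total interest score 25.

25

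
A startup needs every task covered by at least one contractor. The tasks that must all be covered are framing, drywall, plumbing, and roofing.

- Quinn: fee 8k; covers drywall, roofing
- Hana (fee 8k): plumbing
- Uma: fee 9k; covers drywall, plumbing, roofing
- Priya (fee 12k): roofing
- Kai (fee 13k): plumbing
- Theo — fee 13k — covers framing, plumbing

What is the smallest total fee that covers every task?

21

The greedy cost-per-new-task heuristic would pick Uma and Theo for 22, but a cheaper cover exists.
Choose Quinn and Theo: together they cover framing, drywall, plumbing, roofing — every task.
Total fee: 8 + 13 = 21.
No cover costs less than 21.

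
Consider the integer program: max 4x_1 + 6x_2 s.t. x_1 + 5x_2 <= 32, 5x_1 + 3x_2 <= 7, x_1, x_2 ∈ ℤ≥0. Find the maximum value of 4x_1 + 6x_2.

The continuous relaxation peaks at (0, 2.33) with value 14.00; rounding to a feasible lattice point costs some objective.
(x_1,x_2)=(0,2): 1·0+5·2=10≤32, 5·0+3·2=6≤7, objective 12.
(x_1,x_2)=(0,1): 1·0+5·1=5≤32, 5·0+3·1=3≤7, objective 6.
Maximum is 12 at (x_1,x_2)=(0,2).

12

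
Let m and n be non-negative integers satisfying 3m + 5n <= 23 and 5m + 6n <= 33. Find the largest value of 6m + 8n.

40

The continuous relaxation peaks at (3.86, 2.29) with value 41.43; rounding to a feasible lattice point costs some objective.
(m,n)=(4,2): 3·4+5·2=22≤23, 5·4+6·2=32≤33, objective 40.
(m,n)=(5,1): 3·5+5·1=20≤23, 5·5+6·1=31≤33, objective 38.
(m,n)=(2,3): 3·2+5·3=21≤23, 5·2+6·3=28≤33, objective 36.
(m,n)=(3,2): 3·3+5·2=19≤23, 5·3+6·2=27≤33, objective 34.
No feasible integer point exceeds 40.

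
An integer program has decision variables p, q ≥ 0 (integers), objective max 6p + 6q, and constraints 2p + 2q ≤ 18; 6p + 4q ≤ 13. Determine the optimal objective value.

18

The continuous relaxation peaks at (0, 3.25) with value 19.50; rounding to a feasible lattice point costs some objective.
(p,q)=(0,3): 2·0+2·3=6≤18, 6·0+4·3=12≤13, objective 18.
(p,q)=(0,2): 2·0+2·2=4≤18, 6·0+4·2=8≤13, objective 12.
No feasible integer point exceeds 18.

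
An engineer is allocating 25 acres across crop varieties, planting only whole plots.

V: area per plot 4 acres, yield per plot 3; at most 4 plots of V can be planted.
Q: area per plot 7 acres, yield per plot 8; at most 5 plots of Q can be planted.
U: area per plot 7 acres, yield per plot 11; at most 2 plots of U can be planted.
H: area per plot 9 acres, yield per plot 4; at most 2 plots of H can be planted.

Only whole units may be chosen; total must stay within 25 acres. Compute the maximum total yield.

33

This is a bounded integer knapsack.
U has the best ratio (11/7); taking only U gives at most 2×11 = 22 (stopped by the supply cap of 2).
Mixing does better — 1×V, 1×Q, and 2×U: area 25 ≤ 25, yield 1·3 + 1·8 + 2·11 = 33.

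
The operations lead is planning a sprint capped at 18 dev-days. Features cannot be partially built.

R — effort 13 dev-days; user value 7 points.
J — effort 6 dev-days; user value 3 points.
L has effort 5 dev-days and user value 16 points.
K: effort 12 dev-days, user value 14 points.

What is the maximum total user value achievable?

Treat it as a binary knapsack problem.
Allowing fractional choices, the relaxed optimum would be about 30.5, but features are indivisible.
L + K: effort 5 + 12 = 17 ≤ 18, user value 16 + 14 = 30.
R + L: effort 13 + 5 = 18 ≤ 18, user value 7 + 16 = 23.
J + L: effort 6 + 5 = 11 ≤ 18, user value 3 + 16 = 19.
Best is L and K with total user value 30.

30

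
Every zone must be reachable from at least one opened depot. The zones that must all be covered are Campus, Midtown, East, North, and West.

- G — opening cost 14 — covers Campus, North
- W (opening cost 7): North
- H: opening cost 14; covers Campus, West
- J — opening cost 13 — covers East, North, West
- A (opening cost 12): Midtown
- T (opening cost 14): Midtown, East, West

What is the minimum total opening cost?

This is a weighted set-cover instance.
The greedy cost-per-new-zone heuristic would pick J, A, and G for 39, but a cheaper cover exists.
Choose G and T: together they cover Campus, Midtown, East, North, West — every zone.
Total opening cost: 14 + 14 = 28.
No cover costs less than 28.

28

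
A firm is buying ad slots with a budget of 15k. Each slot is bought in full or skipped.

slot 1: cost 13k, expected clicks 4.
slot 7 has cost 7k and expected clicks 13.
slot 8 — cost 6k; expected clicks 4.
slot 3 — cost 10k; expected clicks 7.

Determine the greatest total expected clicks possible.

slot 7 + slot 8: cost 7 + 6 = 13 ≤ 15, expected clicks 13 + 4 = 17.
slot 7: cost 7 ≤ 15, expected clicks 13.
slot 3: cost 10 ≤ 15, expected clicks 7.
Best is slot 7 and slot 8 with total expected clicks 17.

17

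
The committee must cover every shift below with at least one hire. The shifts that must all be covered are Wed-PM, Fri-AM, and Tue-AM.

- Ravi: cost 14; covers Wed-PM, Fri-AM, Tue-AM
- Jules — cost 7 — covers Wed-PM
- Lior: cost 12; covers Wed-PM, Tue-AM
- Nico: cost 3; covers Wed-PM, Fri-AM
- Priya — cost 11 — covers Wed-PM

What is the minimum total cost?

14

Ravi alone covers Wed-PM, Fri-AM, Tue-AM — every shift.
Total cost: 14.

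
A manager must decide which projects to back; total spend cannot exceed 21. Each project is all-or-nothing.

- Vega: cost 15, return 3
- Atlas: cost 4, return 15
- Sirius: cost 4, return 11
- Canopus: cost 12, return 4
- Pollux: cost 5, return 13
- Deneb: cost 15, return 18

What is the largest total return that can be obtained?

Atlas + Deneb: cost 4 + 15 = 19 ≤ 21, return 15 + 18 = 33.
Atlas + Sirius + Pollux: cost 4 + 4 + 5 = 13 ≤ 21, return 15 + 11 + 13 = 39.
Best is Atlas, Sirius, and Pollux with total return 39.

39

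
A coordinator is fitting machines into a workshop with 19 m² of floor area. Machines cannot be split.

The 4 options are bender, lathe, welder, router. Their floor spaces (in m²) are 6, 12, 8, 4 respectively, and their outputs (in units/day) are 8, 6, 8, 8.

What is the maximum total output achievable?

24

This is a 0-1 knapsack instance.
bender + router: floor space 6 + 4 = 10 ≤ 19, output 8 + 8 = 16.
bender + welder + router: floor space 6 + 8 + 4 = 18 ≤ 19, output 8 + 8 + 8 = 24.
Best is bender, welder, and router with total output 24.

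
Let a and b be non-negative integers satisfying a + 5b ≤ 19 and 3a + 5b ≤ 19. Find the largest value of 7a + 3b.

42

Relaxing integrality, the LP optimum is 44.33 at (a,b) = (6.33, 0), which is not an integer point.
(a,b)=(6,0): 1·6+5·0=6≤19, 3·6+5·0=18≤19, objective 42.
(a,b)=(5,0): 1·5+5·0=5≤19, 3·5+5·0=15≤19, objective 35.
The best lattice point is (6,0), giving 42.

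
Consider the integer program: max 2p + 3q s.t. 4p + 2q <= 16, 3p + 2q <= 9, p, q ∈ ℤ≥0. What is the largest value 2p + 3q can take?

12

(p,q)=(0,4): 4·0+2·4=8≤16, 3·0+2·4=8≤9, objective 12.
(p,q)=(1,3): 4·1+2·3=10≤16, 3·1+2·3=9≤9, objective 11.
No feasible integer point exceeds 12.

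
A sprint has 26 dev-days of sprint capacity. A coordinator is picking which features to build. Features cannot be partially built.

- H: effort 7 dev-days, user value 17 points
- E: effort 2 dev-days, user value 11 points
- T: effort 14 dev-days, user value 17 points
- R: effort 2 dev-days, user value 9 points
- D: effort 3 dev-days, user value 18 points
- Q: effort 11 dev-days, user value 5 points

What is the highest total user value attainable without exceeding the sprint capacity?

Allowing fractional choices, the relaxed optimum would be about 69.6, but features are indivisible.
H + E + T + D: effort 7 + 2 + 14 + 3 = 26 ≤ 26, user value 17 + 11 + 17 + 18 = 63.
H + T + R + D: effort 7 + 14 + 2 + 3 = 26 ≤ 26, user value 17 + 17 + 9 + 18 = 61.
Best is H, E, T, and D with total user value 63.

63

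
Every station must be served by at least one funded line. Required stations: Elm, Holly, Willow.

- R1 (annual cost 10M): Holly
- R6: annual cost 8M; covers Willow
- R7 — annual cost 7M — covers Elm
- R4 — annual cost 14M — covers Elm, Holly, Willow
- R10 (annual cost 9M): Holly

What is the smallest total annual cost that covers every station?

R4 alone covers Elm, Holly, Willow — every station.
Total annual cost: 14.

14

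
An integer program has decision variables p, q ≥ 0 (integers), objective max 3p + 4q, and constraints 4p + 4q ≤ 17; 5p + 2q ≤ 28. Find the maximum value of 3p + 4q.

The continuous relaxation peaks at (0, 4.25) with value 17.00; rounding to a feasible lattice point costs some objective.
(p,q)=(0,4): 4·0+4·4=16≤17, 5·0+2·4=8≤28, objective 16.
(p,q)=(1,3): 4·1+4·3=16≤17, 5·1+2·3=11≤28, objective 15.
The best lattice point is (0,4), giving 16.

16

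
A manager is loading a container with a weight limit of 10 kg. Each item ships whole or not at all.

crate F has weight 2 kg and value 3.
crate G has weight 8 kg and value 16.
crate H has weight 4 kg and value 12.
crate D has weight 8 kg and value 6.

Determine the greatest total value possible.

Allowing fractional choices, the relaxed optimum would be about 24.0, but items are indivisible.
crate G: weight 8 ≤ 10, value 16.
crate F + crate G: weight 2 + 8 = 10 ≤ 10, value 3 + 16 = 19.
Best is crate F and crate G with total value 19.

19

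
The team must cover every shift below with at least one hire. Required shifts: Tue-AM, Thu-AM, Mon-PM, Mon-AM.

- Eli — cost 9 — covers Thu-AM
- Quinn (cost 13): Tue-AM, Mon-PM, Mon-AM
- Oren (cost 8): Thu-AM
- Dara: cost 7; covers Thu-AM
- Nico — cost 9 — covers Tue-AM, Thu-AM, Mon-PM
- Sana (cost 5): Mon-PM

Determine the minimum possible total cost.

The greedy cost-per-new-shift heuristic would pick Nico and Quinn for 22, but a cheaper cover exists.
Choose Quinn and Dara: together they cover Tue-AM, Thu-AM, Mon-PM, Mon-AM — every shift.
Total cost: 13 + 7 = 20.
No cover costs less than 20.

20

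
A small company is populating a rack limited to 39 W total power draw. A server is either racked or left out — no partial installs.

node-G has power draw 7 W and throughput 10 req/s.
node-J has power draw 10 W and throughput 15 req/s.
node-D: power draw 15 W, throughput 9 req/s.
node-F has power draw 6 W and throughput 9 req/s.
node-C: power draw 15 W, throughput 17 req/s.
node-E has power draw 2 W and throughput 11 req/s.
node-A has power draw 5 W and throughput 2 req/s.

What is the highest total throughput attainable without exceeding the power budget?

55

Treat it as a binary knapsack problem.
Allowing fractional choices, the relaxed optimum would be about 60.9, but servers are indivisible.
node-G + node-J + node-C + node-E + node-A: power draw 7 + 10 + 15 + 2 + 5 = 39 ≤ 39, throughput 10 + 15 + 17 + 11 + 2 = 55.
node-J + node-F + node-C + node-E + node-A: power draw 10 + 6 + 15 + 2 + 5 = 38 ≤ 39, throughput 15 + 9 + 17 + 11 + 2 = 54.
node-G + node-J + node-C + node-E: power draw 7 + 10 + 15 + 2 = 34 ≤ 39, throughput 10 + 15 + 17 + 11 = 53.
Best is node-G, node-J, node-C, node-E, and node-A with total throughput 55.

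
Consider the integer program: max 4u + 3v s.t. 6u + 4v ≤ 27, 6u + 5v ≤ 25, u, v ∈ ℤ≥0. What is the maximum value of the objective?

(u,v)=(4,0): 6·4+4·0=24≤27, 6·4+5·0=24≤25, objective 16.
(u,v)=(3,1): 6·3+4·1=22≤27, 6·3+5·1=23≤25, objective 15.
(u,v)=(3,0): 6·3+4·0=18≤27, 6·3+5·0=18≤25, objective 12.
Maximum is 16 at (u,v)=(4,0).

16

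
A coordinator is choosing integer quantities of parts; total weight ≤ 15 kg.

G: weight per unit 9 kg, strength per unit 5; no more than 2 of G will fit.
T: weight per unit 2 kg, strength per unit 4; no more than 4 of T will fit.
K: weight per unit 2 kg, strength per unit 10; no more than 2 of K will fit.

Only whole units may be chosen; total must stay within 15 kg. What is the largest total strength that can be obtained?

36

This is a bounded integer knapsack.
K has the best ratio (10/2); taking only K gives at most 2×10 = 20 (stopped by the supply cap of 2).
Mixing does better — 4×T and 2×K: weight 12 ≤ 15, strength 4·4 + 2·10 = 36.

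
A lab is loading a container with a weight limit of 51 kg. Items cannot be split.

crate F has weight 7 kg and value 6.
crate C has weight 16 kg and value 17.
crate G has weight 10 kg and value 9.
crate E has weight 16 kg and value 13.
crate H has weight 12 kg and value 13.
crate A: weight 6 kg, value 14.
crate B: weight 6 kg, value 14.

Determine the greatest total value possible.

Treat it as a binary knapsack problem.
crate F + crate C + crate E + crate A + crate B: weight 7 + 16 + 16 + 6 + 6 = 51 ≤ 51, value 6 + 17 + 13 + 14 + 14 = 64.
crate C + crate G + crate H + crate A + crate B: weight 16 + 10 + 12 + 6 + 6 = 50 ≤ 51, value 17 + 9 + 13 + 14 + 14 = 67.
crate F + crate C + crate H + crate A + crate B: weight 7 + 16 + 12 + 6 + 6 = 47 ≤ 51, value 6 + 17 + 13 + 14 + 14 = 64.
Best is crate C, crate G, crate H, crate A, and crate B with total value 67.

67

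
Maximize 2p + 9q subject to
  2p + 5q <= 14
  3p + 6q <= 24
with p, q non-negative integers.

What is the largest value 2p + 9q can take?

The continuous relaxation peaks at (0, 2.8) with value 25.20; rounding to a feasible lattice point costs some objective.
(p,q)=(2,2): 2·2+5·2=14≤14, 3·2+6·2=18≤24, objective 22.
(p,q)=(1,2): 2·1+5·2=12≤14, 3·1+6·2=15≤24, objective 20.
(p,q)=(0,2): 2·0+5·2=10≤14, 3·0+6·2=12≤24, objective 18.
(p,q)=(3,1): 2·3+5·1=11≤14, 3·3+6·1=15≤24, objective 15.
The best lattice point is (2,2), giving 22.

22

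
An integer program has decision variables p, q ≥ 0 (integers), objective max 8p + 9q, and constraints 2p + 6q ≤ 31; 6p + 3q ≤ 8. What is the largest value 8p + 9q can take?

18

The continuous relaxation peaks at (0, 2.67) with value 24.00; rounding to a feasible lattice point costs some objective.
(p,q)=(0,2): 2·0+6·2=12≤31, 6·0+3·2=6≤8, objective 18.
(p,q)=(0,1): 2·0+6·1=6≤31, 6·0+3·1=3≤8, objective 9.
No feasible integer point exceeds 18.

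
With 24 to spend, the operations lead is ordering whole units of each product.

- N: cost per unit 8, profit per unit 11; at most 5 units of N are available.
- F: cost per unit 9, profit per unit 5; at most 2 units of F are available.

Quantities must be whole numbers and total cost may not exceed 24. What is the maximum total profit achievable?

3×N: cost 24 ≤ 24, profit 3·11 = 33.
2×N: cost 16 ≤ 24, profit 2·11 = 22.
Best is 33.

33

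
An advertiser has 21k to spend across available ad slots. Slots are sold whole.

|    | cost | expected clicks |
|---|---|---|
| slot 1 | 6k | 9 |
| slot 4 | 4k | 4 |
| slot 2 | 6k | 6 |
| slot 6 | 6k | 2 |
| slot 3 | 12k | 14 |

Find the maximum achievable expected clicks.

23

This is a 0-1 knapsack instance.
Take slot 1 and slot 3: cost 6 + 12 = 18 ≤ 21, expected clicks 9 + 14 = 23.
No other feasible combination does better.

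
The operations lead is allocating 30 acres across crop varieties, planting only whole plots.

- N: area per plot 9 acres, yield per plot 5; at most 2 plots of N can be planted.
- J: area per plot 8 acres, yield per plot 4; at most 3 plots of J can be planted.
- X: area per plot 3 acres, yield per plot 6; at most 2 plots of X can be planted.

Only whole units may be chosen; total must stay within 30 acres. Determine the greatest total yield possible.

This is a bounded integer knapsack.
2×N and 2×X: area 24 ≤ 30, yield 2·5 + 2·6 = 22.
3×J and 2×X: area 30 ≤ 30, yield 3·4 + 2·6 = 24.
Best is 24.

24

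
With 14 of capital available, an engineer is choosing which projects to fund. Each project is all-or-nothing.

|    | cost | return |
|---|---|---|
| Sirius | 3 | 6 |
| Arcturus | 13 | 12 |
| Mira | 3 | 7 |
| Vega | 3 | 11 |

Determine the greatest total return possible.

Take Sirius, Mira, and Vega: cost 3 + 3 + 3 = 9 ≤ 14, return 6 + 7 + 11 = 24.
No other feasible combination does better.

24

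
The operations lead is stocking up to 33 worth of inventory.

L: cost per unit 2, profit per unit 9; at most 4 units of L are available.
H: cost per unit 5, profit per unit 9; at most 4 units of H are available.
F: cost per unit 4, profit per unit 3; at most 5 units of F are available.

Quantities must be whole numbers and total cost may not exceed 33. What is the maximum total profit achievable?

75

4×L, 4×H, and 1×F: cost 32 ≤ 33, profit 4·9 + 4·9 + 1·3 = 75.
4×L and 4×H: cost 28 ≤ 33, profit 4·9 + 4·9 = 72.
Best is 75.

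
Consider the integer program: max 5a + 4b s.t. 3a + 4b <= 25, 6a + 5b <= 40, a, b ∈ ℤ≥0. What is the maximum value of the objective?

33

Relaxing integrality, the LP optimum is 33.33 at (a,b) = (6.67, 0), which is not an integer point.
(a,b)=(5,2): 3·5+4·2=23≤25, 6·5+5·2=40≤40, objective 33.
(a,b)=(4,3): 3·4+4·3=24≤25, 6·4+5·3=39≤40, objective 32.
No feasible integer point exceeds 33.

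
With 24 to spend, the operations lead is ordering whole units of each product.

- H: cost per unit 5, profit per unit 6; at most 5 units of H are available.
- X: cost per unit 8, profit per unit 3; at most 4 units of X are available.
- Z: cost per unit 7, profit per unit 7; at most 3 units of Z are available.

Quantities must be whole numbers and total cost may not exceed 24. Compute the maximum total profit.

3×H and 1×Z: cost 22 ≤ 24, profit 3·6 + 1·7 = 25.
2×H and 2×Z: cost 24 ≤ 24, profit 2·6 + 2·7 = 26.
Best is 26.

26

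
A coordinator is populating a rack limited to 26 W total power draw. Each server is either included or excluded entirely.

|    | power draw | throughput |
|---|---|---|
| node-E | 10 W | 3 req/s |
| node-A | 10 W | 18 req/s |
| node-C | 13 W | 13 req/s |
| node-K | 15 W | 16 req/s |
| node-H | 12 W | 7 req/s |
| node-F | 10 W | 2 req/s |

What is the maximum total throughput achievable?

This is an integer program with binary decision variables.
Allowing fractional choices, the relaxed optimum would be about 35.0, but servers are indivisible.
node-A + node-K: power draw 10 + 15 = 25 ≤ 26, throughput 18 + 16 = 34.
node-A + node-C: power draw 10 + 13 = 23 ≤ 26, throughput 18 + 13 = 31.
Best is node-A and node-K with total throughput 34.

34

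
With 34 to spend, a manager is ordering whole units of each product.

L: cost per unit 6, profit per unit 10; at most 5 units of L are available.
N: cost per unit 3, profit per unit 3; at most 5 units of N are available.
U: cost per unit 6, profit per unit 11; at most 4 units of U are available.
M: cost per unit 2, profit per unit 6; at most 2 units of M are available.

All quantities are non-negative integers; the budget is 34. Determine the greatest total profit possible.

M has the best ratio (6/2); taking only M gives at most 2×6 = 12 (stopped by the supply cap of 2).
Mixing does better — 1×L, 4×U, and 2×M: cost 34 ≤ 34, profit 1·10 + 4·11 + 2·6 = 66.

66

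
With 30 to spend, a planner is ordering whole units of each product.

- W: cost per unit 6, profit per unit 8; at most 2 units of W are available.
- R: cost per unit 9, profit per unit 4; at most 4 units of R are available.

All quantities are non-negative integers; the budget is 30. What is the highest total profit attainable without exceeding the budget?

W has the best ratio (8/6); taking only W gives at most 2×8 = 16 (stopped by the supply cap of 2).
Mixing does better — 2×W and 2×R: cost 30 ≤ 30, profit 2·8 + 2·4 = 24.

24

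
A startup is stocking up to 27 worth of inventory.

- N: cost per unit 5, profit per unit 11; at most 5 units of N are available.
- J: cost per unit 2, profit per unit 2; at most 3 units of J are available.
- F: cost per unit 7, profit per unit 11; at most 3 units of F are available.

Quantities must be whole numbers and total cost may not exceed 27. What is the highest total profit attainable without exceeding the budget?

57

Take 5×N and 1×J: cost 27 ≤ 27, profit 5·11 + 1·2 = 57.
N has the best ratio (11/5) and is taken to its limit of 5; remaining capacity is filled optimally with the others.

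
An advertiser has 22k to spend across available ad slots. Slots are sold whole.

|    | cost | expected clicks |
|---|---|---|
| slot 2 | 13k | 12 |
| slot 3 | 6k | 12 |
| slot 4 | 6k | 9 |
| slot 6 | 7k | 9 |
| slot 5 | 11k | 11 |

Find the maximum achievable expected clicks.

Allowing fractional choices, the relaxed optimum would be about 33.0, but ad slots are indivisible.
slot 3 + slot 5: cost 6 + 11 = 17 ≤ 22, expected clicks 12 + 11 = 23.
slot 3 + slot 4 + slot 6: cost 6 + 6 + 7 = 19 ≤ 22, expected clicks 12 + 9 + 9 = 30.
slot 2 + slot 3: cost 13 + 6 = 19 ≤ 22, expected clicks 12 + 12 = 24.
Best is slot 3, slot 4, and slot 6 with total expected clicks 30.

30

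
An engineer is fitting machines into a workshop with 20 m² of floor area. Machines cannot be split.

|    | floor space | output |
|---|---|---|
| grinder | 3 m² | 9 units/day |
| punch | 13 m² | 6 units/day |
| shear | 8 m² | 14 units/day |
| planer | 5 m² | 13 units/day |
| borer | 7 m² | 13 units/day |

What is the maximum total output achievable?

Take shear, planer, and borer: floor space 8 + 5 + 7 = 20 ≤ 20, output 14 + 13 + 13 = 40.
No other feasible combination does better.

40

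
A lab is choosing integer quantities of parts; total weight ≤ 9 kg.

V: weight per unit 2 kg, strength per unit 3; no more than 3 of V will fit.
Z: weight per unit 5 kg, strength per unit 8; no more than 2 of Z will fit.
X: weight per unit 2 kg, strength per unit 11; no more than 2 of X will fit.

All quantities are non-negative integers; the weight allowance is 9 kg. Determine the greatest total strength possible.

Take 1×Z and 2×X: weight 9 ≤ 9, strength 1·8 + 2·11 = 30.
X has the best ratio (11/2) and is taken to its limit of 2; remaining capacity is filled optimally with the others.

30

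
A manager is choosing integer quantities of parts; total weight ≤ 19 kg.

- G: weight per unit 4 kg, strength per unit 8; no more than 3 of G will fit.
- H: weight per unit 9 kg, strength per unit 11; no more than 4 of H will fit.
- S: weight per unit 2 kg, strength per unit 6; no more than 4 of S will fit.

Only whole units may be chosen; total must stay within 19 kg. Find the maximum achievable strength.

This is a bounded integer knapsack.
S has the best ratio (6/2); taking only S gives at most 4×6 = 24 (stopped by the supply cap of 4).
Mixing does better — 3×G and 3×S: weight 18 ≤ 19, strength 3·8 + 3·6 = 42.

42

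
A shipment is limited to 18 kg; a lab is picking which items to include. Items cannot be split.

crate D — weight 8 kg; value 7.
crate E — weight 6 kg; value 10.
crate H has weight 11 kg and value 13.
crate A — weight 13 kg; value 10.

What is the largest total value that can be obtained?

23

Allowing fractional choices, the relaxed optimum would be about 23.9, but items are indivisible.
crate D + crate E: weight 8 + 6 = 14 ≤ 18, value 7 + 10 = 17.
crate E + crate H: weight 6 + 11 = 17 ≤ 18, value 10 + 13 = 23.
crate H: weight 11 ≤ 18, value 13.
Best is crate E and crate H with total value 23.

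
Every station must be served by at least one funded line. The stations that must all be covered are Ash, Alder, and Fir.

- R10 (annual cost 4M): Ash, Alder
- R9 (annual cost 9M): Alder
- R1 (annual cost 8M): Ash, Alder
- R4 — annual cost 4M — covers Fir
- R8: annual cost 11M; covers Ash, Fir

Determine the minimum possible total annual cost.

Choose R10 and R4: together they cover Ash, Alder, Fir — every station.
Total annual cost: 4 + 4 = 8.

8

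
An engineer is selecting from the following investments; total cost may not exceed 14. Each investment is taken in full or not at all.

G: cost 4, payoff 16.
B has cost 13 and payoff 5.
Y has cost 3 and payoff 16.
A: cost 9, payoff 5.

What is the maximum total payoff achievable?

Allowing fractional choices, the relaxed optimum would be about 35.9, but investments are indivisible.
G + Y: cost 4 + 3 = 7 ≤ 14, payoff 16 + 16 = 32.
Y + A: cost 3 + 9 = 12 ≤ 14, payoff 16 + 5 = 21.
Best is G and Y with total payoff 32.

32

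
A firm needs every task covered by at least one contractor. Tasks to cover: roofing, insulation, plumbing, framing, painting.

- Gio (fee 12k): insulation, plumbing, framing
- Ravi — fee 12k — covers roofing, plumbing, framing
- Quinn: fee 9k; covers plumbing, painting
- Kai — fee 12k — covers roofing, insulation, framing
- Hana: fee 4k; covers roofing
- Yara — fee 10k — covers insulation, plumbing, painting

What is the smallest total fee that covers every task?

21

This is an integer covering problem.
The greedy cost-per-new-task heuristic would pick Yara, Hana, and Gio for 26, but a cheaper cover exists.
Choose Quinn and Kai: together they cover roofing, insulation, plumbing, framing, painting — every task.
Total fee: 9 + 12 = 21.
No cover costs less than 21.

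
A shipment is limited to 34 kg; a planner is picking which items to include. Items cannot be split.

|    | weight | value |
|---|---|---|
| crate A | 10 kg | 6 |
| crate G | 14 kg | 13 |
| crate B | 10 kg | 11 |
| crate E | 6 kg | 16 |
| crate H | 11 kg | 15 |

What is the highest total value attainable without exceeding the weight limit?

Take crate G, crate E, and crate H: weight 14 + 6 + 11 = 31 ≤ 34, value 13 + 16 + 15 = 44.
No other feasible combination does better.

44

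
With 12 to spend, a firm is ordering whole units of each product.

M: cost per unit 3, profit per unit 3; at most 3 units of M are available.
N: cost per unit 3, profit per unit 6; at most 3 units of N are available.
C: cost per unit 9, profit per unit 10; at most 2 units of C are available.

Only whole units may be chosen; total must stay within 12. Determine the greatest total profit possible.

21

This is a bounded integer knapsack.
Take 1×M and 3×N: cost 12 ≤ 12, profit 1·3 + 3·6 = 21.
N has the best ratio (6/3) and is taken to its limit of 3; remaining capacity is filled optimally with the others.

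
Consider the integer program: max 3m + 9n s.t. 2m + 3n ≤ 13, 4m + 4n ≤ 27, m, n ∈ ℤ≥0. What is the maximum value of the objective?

(m,n)=(0,4) is feasible, giving 36.
(m,n)=(1,3) is feasible, giving 30.
(m,n)=(0,3) is feasible, giving 27.
The best lattice point is (0,4), giving 36.

36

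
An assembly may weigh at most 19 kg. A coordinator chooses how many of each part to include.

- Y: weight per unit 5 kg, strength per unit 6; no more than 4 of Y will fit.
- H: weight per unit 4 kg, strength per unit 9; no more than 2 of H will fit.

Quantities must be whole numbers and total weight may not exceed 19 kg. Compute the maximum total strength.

Take 2×Y and 2×H: weight 18 ≤ 19, strength 2·6 + 2·9 = 30.
H has the best ratio (9/4) and is taken to its limit of 2; remaining capacity is filled optimally with the others.

30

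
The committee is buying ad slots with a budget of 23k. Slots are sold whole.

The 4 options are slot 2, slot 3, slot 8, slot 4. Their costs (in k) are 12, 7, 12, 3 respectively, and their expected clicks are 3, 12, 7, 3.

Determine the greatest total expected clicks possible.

22

Treat it as a binary knapsack problem.
Allowing fractional choices, the relaxed optimum would be about 22.2, but ad slots are indivisible.
slot 3 + slot 8: cost 7 + 12 = 19 ≤ 23, expected clicks 12 + 7 = 19.
slot 3 + slot 8 + slot 4: cost 7 + 12 + 3 = 22 ≤ 23, expected clicks 12 + 7 + 3 = 22.
Best is slot 3, slot 8, and slot 4 with total expected clicks 22.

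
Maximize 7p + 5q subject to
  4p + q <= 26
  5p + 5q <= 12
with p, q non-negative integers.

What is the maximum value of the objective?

14

The continuous relaxation peaks at (2.4, 0) with value 16.80; rounding to a feasible lattice point costs some objective.
(p,q)=(2,0) is feasible, giving 14.
(p,q)=(1,1) is feasible, giving 12.
(p,q)=(1,0) is feasible, giving 7.
The best lattice point is (2,0), giving 14.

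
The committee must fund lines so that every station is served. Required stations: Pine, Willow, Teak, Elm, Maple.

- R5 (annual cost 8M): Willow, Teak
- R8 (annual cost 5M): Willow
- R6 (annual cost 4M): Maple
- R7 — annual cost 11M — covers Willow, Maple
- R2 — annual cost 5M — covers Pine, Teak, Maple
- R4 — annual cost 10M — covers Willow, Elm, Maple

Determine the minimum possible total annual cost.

15

This is a weighted set-cover instance.
Choose R2 and R4: together they cover Pine, Willow, Teak, Elm, Maple — every station.
Total annual cost: 5 + 10 = 15.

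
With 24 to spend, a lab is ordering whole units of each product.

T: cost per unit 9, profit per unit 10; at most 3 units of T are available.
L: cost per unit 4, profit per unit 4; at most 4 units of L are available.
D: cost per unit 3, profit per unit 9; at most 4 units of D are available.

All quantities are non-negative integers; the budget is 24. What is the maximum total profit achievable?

1×T and 4×D: cost 21 ≤ 24, profit 1·10 + 4·9 = 46.
3×L and 4×D: cost 24 ≤ 24, profit 3·4 + 4·9 = 48.
Best is 48.

48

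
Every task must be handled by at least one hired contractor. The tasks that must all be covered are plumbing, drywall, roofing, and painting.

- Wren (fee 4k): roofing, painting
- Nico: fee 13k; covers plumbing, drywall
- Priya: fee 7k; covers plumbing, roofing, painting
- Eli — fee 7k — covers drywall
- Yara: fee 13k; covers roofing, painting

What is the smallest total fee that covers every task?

14

The greedy cost-per-new-task heuristic would pick Wren and Nico for 17, but a cheaper cover exists.
Choose Priya and Eli: together they cover plumbing, drywall, roofing, painting — every task.
Total fee: 7 + 7 = 14.
No cover costs less than 14.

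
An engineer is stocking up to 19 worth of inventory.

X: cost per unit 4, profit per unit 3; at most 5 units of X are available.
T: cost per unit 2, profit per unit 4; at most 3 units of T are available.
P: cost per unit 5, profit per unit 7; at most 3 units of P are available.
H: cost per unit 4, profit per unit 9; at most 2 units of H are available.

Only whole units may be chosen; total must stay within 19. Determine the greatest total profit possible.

3×T, 1×P, and 2×H: cost 19 ≤ 19, profit 3·4 + 1·7 + 2·9 = 37.
2×T, 1×P, and 2×H: cost 17 ≤ 19, profit 2·4 + 1·7 + 2·9 = 33.
Best is 37.

37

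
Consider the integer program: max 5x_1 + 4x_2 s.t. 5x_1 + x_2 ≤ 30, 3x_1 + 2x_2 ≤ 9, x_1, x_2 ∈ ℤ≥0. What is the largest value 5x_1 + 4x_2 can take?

17

Relaxing integrality, the LP optimum is 18.00 at (x_1,x_2) = (0, 4.5), which is not an integer point.
(x_1,x_2)=(1,3) is feasible, giving 17.
(x_1,x_2)=(0,4) is feasible, giving 16.
(x_1,x_2)=(1,2) is feasible, giving 13.
No feasible integer point exceeds 17.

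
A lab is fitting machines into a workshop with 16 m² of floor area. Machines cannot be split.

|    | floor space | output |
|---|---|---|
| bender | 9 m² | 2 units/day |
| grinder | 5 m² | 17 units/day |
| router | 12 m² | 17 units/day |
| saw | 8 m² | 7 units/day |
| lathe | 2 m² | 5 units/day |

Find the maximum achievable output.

Allowing fractional choices, the relaxed optimum would be about 34.8, but machines are indivisible.
grinder + saw + lathe: floor space 5 + 8 + 2 = 15 ≤ 16, output 17 + 7 + 5 = 29.
grinder + saw: floor space 5 + 8 = 13 ≤ 16, output 17 + 7 = 24.
bender + grinder + lathe: floor space 9 + 5 + 2 = 16 ≤ 16, output 2 + 17 + 5 = 24.
Best is grinder, saw, and lathe with total output 29.

29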